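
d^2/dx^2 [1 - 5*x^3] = -30*x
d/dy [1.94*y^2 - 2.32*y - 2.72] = 3.88*y - 2.32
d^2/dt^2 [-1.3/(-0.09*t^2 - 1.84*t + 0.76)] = (-0.02106*t^2 - 0.43056*t + 1.3*(0.18*t + 1.84)*(0.36*t + 3.68) + 0.17784)/(0.09*t^2 + 1.84*t - 0.76)^3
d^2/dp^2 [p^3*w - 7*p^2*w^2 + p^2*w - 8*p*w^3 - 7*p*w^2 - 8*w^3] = 2*w*(3*p - 7*w + 1)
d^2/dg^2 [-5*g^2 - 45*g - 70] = -10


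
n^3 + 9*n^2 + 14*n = n*(n + 2)*(n + 7)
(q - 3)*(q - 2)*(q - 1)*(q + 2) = q^4 - 4*q^3 - q^2 + 16*q - 12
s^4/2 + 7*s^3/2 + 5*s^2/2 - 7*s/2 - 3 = (s/2 + 1/2)*(s - 1)*(s + 1)*(s + 6)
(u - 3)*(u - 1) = u^2 - 4*u + 3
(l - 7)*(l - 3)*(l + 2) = l^3 - 8*l^2 + l + 42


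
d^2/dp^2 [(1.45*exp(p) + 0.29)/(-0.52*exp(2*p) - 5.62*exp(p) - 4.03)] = (-0.39208*exp(4*p) + 3.923816*exp(3*p) + 15.689232*exp(2*p) + 26.11189*exp(p) - 16.981211)*exp(p)/(0.140608*exp(6*p) + 4.558944*exp(5*p) + 52.5408*exp(4*p) + 248.16796*exp(3*p) + 407.1912*exp(2*p) + 273.821574*exp(p) + 65.450827)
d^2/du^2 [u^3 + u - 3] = 6*u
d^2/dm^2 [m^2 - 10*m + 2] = 2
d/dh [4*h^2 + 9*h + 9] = 8*h + 9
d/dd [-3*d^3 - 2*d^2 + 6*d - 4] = -9*d^2 - 4*d + 6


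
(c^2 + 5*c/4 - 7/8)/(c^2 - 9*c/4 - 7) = (c - 1/2)/(c - 4)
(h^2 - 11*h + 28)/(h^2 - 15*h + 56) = (h - 4)/(h - 8)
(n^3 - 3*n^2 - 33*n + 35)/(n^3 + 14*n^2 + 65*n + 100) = (n^2 - 8*n + 7)/(n^2 + 9*n + 20)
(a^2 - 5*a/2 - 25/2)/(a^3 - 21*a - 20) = (a + 5/2)/(a^2 + 5*a + 4)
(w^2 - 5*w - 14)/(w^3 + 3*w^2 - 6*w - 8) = (w^2 - 5*w - 14)/(w^3 + 3*w^2 - 6*w - 8)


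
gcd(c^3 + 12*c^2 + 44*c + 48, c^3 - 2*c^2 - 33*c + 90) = c + 6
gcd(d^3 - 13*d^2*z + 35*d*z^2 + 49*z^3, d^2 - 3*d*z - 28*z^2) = -d + 7*z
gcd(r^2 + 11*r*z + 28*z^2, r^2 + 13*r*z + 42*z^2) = r + 7*z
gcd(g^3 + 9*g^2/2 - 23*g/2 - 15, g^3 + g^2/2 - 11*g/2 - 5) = g^2 - 3*g/2 - 5/2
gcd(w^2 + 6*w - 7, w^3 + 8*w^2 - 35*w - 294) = w + 7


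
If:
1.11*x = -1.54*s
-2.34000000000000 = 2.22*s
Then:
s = -1.05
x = 1.46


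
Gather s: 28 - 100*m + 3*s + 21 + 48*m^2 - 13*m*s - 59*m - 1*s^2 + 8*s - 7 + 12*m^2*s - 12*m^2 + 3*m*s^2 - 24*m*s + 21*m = 36*m^2 - 138*m + s^2*(3*m - 1) + s*(12*m^2 - 37*m + 11) + 42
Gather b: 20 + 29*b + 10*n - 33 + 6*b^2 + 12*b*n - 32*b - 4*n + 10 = 6*b^2 + b*(12*n - 3) + 6*n - 3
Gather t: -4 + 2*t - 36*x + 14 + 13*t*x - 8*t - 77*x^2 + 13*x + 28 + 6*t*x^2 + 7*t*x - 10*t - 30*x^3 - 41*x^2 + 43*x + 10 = t*(6*x^2 + 20*x - 16) - 30*x^3 - 118*x^2 + 20*x + 48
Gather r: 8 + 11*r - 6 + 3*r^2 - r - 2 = 3*r^2 + 10*r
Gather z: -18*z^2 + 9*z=-18*z^2 + 9*z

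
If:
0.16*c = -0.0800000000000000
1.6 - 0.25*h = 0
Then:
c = -0.50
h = 6.40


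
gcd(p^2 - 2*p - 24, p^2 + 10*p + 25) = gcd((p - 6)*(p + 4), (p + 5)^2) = 1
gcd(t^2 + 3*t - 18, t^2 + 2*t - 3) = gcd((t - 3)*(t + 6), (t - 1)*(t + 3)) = 1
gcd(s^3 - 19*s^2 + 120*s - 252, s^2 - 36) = s - 6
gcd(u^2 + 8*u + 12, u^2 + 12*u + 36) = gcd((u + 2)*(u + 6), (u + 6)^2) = u + 6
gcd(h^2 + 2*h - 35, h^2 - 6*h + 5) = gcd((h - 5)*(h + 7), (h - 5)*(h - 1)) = h - 5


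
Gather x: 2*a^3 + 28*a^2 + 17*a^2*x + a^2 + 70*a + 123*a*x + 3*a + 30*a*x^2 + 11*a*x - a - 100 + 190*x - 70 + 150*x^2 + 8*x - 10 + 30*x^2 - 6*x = 2*a^3 + 29*a^2 + 72*a + x^2*(30*a + 180) + x*(17*a^2 + 134*a + 192) - 180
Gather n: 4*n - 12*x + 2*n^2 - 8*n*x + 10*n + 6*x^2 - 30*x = 2*n^2 + n*(14 - 8*x) + 6*x^2 - 42*x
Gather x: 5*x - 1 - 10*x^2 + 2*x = -10*x^2 + 7*x - 1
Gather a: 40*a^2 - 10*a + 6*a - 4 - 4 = 40*a^2 - 4*a - 8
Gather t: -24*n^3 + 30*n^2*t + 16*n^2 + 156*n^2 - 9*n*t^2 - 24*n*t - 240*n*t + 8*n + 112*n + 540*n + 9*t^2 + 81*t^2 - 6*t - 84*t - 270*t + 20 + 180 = -24*n^3 + 172*n^2 + 660*n + t^2*(90 - 9*n) + t*(30*n^2 - 264*n - 360) + 200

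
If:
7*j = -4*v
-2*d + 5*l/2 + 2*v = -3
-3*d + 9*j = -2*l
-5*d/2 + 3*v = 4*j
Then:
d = -148/283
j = 40/283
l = -402/283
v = -70/283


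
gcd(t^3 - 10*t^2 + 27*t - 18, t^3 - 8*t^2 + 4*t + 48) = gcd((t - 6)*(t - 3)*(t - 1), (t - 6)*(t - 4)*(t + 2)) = t - 6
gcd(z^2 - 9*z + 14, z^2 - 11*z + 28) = z - 7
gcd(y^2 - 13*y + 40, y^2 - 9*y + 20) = y - 5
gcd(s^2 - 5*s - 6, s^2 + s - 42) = s - 6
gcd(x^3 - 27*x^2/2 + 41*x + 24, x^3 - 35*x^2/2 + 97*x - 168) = x^2 - 14*x + 48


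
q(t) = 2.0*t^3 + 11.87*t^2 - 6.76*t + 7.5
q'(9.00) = 692.90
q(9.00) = 2366.13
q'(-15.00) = 987.14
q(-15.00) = -3970.35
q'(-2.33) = -29.50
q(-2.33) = 62.39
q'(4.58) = 227.83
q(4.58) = 417.67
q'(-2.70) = -27.12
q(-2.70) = 72.92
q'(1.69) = 50.50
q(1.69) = 39.63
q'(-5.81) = 57.85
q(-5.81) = 55.21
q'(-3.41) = -17.94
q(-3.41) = 89.27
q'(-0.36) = -14.53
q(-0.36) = 11.38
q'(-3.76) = -11.20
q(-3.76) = 94.42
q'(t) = 6.0*t^2 + 23.74*t - 6.76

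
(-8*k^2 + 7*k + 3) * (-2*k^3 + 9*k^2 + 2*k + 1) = 16*k^5 - 86*k^4 + 41*k^3 + 33*k^2 + 13*k + 3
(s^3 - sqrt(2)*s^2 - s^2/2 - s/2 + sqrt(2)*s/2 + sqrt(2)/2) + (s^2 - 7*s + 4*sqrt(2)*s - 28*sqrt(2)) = s^3 - sqrt(2)*s^2 + s^2/2 - 15*s/2 + 9*sqrt(2)*s/2 - 55*sqrt(2)/2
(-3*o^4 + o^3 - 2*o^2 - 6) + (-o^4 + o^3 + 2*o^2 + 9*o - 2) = -4*o^4 + 2*o^3 + 9*o - 8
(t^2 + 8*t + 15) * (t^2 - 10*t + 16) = t^4 - 2*t^3 - 49*t^2 - 22*t + 240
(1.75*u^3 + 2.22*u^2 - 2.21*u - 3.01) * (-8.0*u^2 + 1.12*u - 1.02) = -14.0*u^5 - 15.8*u^4 + 18.3814*u^3 + 19.3404*u^2 - 1.117*u + 3.0702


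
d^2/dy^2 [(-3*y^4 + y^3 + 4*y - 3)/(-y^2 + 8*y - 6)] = 2*(3*y^6 - 72*y^5 + 630*y^4 - 1214*y^3 + 801*y^2 - 108*y - 18)/(y^6 - 24*y^5 + 210*y^4 - 800*y^3 + 1260*y^2 - 864*y + 216)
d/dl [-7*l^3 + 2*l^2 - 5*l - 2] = -21*l^2 + 4*l - 5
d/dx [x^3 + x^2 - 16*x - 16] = 3*x^2 + 2*x - 16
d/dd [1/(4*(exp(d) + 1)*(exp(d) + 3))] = (-exp(d) - 2)*exp(d)/(2*(exp(4*d) + 8*exp(3*d) + 22*exp(2*d) + 24*exp(d) + 9))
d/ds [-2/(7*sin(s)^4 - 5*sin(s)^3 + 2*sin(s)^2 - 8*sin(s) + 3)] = 2*(28*sin(s)^3 - 15*sin(s)^2 + 4*sin(s) - 8)*cos(s)/(7*sin(s)^4 - 5*sin(s)^3 + 2*sin(s)^2 - 8*sin(s) + 3)^2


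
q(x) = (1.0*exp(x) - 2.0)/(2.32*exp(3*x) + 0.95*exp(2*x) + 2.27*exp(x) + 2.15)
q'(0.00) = 0.32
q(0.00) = -0.13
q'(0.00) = 0.32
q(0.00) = -0.13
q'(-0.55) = 0.40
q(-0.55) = -0.34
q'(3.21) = -0.00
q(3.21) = 0.00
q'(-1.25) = 0.29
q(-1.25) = -0.58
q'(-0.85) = 0.37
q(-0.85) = -0.45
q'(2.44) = -0.00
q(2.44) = 0.00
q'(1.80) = -0.01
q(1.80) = 0.01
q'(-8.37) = 0.00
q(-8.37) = -0.93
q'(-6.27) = 0.00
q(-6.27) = -0.93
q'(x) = (1.0*exp(x) - 2.0)*(-6.96*exp(3*x) - 1.9*exp(2*x) - 2.27*exp(x))/(2.32*exp(3*x) + 0.95*exp(2*x) + 2.27*exp(x) + 2.15)^2 + 1.0*exp(x)/(2.32*exp(3*x) + 0.95*exp(2*x) + 2.27*exp(x) + 2.15) = (-4.64*exp(3*x) + 12.97*exp(2*x) + 3.8*exp(x) + 6.69)*exp(x)/(5.3824*exp(6*x) + 4.408*exp(5*x) + 11.4353*exp(4*x) + 14.289*exp(3*x) + 9.2379*exp(2*x) + 9.761*exp(x) + 4.6225)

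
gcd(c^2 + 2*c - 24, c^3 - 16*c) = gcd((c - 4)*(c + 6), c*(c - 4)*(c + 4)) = c - 4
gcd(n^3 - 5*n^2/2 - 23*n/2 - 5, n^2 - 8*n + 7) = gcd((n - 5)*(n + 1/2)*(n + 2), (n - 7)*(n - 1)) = 1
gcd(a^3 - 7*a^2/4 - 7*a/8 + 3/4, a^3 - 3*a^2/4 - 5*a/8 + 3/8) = a^2 + a/4 - 3/8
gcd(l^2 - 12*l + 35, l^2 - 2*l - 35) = l - 7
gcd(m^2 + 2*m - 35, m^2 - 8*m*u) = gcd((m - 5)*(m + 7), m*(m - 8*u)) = 1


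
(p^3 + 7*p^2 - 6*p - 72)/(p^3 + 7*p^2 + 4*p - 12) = (p^2 + p - 12)/(p^2 + p - 2)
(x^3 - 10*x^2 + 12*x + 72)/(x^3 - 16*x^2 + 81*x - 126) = (x^2 - 4*x - 12)/(x^2 - 10*x + 21)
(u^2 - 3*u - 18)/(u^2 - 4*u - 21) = (u - 6)/(u - 7)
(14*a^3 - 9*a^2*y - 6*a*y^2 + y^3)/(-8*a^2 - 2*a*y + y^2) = (7*a^2 - 8*a*y + y^2)/(-4*a + y)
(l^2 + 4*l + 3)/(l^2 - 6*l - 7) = (l + 3)/(l - 7)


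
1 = 1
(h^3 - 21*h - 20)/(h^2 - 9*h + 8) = (h^3 - 21*h - 20)/(h^2 - 9*h + 8)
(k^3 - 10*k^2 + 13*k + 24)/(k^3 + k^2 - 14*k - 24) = (k^3 - 10*k^2 + 13*k + 24)/(k^3 + k^2 - 14*k - 24)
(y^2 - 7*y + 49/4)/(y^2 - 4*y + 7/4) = (2*y - 7)/(2*y - 1)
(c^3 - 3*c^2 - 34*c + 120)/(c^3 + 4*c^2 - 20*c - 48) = (c - 5)/(c + 2)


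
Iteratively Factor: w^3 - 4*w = (w)*(w^2 - 4) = w*(w + 2)*(w - 2)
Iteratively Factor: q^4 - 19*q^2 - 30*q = (q)*(q^3 - 19*q - 30) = q*(q + 2)*(q^2 - 2*q - 15) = q*(q - 5)*(q + 2)*(q + 3)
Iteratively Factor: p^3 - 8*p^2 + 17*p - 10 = (p - 1)*(p^2 - 7*p + 10) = (p - 2)*(p - 1)*(p - 5)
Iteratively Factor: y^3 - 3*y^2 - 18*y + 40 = (y - 2)*(y^2 - y - 20) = (y - 5)*(y - 2)*(y + 4)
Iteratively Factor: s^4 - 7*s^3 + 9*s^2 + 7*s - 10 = (s - 1)*(s^3 - 6*s^2 + 3*s + 10) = (s - 1)*(s + 1)*(s^2 - 7*s + 10) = (s - 5)*(s - 1)*(s + 1)*(s - 2)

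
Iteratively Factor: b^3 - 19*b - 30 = (b - 5)*(b^2 + 5*b + 6) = (b - 5)*(b + 2)*(b + 3)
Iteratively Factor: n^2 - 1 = (n + 1)*(n - 1)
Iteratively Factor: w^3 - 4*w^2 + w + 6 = (w + 1)*(w^2 - 5*w + 6) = (w - 2)*(w + 1)*(w - 3)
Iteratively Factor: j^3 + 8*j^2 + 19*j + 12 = (j + 3)*(j^2 + 5*j + 4) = (j + 3)*(j + 4)*(j + 1)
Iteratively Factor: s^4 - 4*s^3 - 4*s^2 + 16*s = (s)*(s^3 - 4*s^2 - 4*s + 16) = s*(s + 2)*(s^2 - 6*s + 8) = s*(s - 2)*(s + 2)*(s - 4)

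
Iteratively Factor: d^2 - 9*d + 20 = (d - 4)*(d - 5)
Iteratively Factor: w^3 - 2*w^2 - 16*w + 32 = (w - 2)*(w^2 - 16) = (w - 4)*(w - 2)*(w + 4)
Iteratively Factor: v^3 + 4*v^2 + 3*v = (v + 3)*(v^2 + v) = (v + 1)*(v + 3)*(v)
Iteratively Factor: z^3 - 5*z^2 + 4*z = (z - 4)*(z^2 - z) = (z - 4)*(z - 1)*(z)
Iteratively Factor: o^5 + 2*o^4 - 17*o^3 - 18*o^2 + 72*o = (o - 3)*(o^4 + 5*o^3 - 2*o^2 - 24*o) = o*(o - 3)*(o^3 + 5*o^2 - 2*o - 24) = o*(o - 3)*(o + 3)*(o^2 + 2*o - 8) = o*(o - 3)*(o - 2)*(o + 3)*(o + 4)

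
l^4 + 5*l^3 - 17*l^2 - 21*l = l*(l - 3)*(l + 1)*(l + 7)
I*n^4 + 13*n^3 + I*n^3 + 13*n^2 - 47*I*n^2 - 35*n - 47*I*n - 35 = (n + 1)*(n - 7*I)*(n - 5*I)*(I*n + 1)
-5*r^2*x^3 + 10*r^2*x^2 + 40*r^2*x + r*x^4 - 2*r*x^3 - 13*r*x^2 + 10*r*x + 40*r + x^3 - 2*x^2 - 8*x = (-5*r + x)*(x - 4)*(x + 2)*(r*x + 1)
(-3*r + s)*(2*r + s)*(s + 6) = -6*r^2*s - 36*r^2 - r*s^2 - 6*r*s + s^3 + 6*s^2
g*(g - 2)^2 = g^3 - 4*g^2 + 4*g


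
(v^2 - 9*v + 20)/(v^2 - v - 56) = (-v^2 + 9*v - 20)/(-v^2 + v + 56)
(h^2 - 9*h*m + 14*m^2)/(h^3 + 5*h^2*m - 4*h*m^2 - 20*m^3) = (h - 7*m)/(h^2 + 7*h*m + 10*m^2)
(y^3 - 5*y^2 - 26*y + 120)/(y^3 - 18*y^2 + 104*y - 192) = (y + 5)/(y - 8)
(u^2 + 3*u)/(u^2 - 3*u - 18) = u/(u - 6)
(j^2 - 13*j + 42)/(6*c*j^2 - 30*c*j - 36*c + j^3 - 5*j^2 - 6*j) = (j - 7)/(6*c*j + 6*c + j^2 + j)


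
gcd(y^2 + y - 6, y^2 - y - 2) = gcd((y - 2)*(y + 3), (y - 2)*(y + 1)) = y - 2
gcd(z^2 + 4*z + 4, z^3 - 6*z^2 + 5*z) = 1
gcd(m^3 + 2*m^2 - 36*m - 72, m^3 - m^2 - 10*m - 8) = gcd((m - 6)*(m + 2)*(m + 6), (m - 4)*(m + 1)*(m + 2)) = m + 2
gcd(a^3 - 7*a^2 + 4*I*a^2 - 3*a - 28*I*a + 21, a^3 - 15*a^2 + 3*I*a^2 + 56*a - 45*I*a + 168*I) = a^2 + a*(-7 + 3*I) - 21*I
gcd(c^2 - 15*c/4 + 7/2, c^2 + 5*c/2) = 1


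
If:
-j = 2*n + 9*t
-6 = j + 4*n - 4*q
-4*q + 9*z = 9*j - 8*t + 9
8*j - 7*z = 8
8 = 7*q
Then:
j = 1463/53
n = -10771/1484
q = 8/7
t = -1079/742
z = 11280/371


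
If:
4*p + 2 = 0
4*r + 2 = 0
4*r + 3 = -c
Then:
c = -1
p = -1/2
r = -1/2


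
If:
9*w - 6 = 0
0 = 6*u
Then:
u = 0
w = 2/3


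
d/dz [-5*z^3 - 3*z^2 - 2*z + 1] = -15*z^2 - 6*z - 2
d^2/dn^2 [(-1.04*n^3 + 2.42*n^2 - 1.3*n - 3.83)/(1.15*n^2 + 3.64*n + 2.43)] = (-1.77635683940025e-15*n^4 - 45.445348*n^3 - 126.161238*n^2 - 111.243756*n - 28.50883)/(1.520875*n^6 + 14.4417*n^5 + 55.352145*n^4 + 109.260424*n^3 + 116.961489*n^2 + 64.481508*n + 14.348907)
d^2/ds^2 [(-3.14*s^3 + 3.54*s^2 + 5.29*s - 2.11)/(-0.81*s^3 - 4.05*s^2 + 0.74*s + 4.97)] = (-25.246728*s^6 - 9.53191799999991*s^5 + 51.4465019999998*s^4 - 160.016966*s^3 - 413.723778*s^2 - 160.490292*s - 48.718106)/(0.531441*s^9 + 7.971615*s^8 + 38.401533*s^7 + 42.082254*s^6 - 132.907392*s^5 - 220.033827*s^4 + 148.988503*s^3 + 291.951219*s^2 - 54.835998*s - 122.763473)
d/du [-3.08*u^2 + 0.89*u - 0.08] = 0.89 - 6.16*u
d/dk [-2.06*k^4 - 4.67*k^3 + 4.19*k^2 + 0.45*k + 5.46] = -8.24*k^3 - 14.01*k^2 + 8.38*k + 0.45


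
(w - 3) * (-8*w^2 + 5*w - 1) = -8*w^3 + 29*w^2 - 16*w + 3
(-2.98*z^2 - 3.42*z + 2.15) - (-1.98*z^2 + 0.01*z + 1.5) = -1.0*z^2 - 3.43*z + 0.65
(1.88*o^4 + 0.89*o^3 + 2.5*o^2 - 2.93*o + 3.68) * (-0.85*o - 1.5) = -1.598*o^5 - 3.5765*o^4 - 3.46*o^3 - 1.2595*o^2 + 1.267*o - 5.52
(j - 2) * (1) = j - 2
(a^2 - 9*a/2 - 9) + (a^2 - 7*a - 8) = 2*a^2 - 23*a/2 - 17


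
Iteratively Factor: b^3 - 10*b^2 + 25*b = (b)*(b^2 - 10*b + 25) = b*(b - 5)*(b - 5)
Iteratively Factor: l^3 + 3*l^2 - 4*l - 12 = (l + 2)*(l^2 + l - 6) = (l - 2)*(l + 2)*(l + 3)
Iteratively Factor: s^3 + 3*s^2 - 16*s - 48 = (s + 3)*(s^2 - 16) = (s + 3)*(s + 4)*(s - 4)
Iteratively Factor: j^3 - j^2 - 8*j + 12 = (j - 2)*(j^2 + j - 6) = (j - 2)^2*(j + 3)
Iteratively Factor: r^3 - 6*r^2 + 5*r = (r - 1)*(r^2 - 5*r) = r*(r - 1)*(r - 5)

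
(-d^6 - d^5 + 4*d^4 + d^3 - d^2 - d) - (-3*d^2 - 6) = -d^6 - d^5 + 4*d^4 + d^3 + 2*d^2 - d + 6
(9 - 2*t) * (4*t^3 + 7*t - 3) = -8*t^4 + 36*t^3 - 14*t^2 + 69*t - 27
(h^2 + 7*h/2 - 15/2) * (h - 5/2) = h^3 + h^2 - 65*h/4 + 75/4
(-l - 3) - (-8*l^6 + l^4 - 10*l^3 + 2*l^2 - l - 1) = 8*l^6 - l^4 + 10*l^3 - 2*l^2 - 2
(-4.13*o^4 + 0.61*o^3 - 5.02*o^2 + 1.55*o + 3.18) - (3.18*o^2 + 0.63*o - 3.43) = -4.13*o^4 + 0.61*o^3 - 8.2*o^2 + 0.92*o + 6.61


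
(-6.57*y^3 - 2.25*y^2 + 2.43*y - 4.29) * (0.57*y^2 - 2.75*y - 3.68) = -3.7449*y^5 + 16.785*y^4 + 31.7502*y^3 - 0.847799999999999*y^2 + 2.8551*y + 15.7872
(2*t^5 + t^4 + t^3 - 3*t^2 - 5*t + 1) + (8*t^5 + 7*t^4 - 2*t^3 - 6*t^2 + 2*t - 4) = 10*t^5 + 8*t^4 - t^3 - 9*t^2 - 3*t - 3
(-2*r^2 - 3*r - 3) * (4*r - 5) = -8*r^3 - 2*r^2 + 3*r + 15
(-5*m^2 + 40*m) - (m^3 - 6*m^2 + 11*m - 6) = -m^3 + m^2 + 29*m + 6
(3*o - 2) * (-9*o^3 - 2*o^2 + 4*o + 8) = -27*o^4 + 12*o^3 + 16*o^2 + 16*o - 16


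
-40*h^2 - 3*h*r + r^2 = (-8*h + r)*(5*h + r)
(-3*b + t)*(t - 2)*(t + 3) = -3*b*t^2 - 3*b*t + 18*b + t^3 + t^2 - 6*t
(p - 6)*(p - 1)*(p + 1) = p^3 - 6*p^2 - p + 6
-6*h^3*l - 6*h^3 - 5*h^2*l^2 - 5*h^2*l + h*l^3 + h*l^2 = (-6*h + l)*(h + l)*(h*l + h)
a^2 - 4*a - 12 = (a - 6)*(a + 2)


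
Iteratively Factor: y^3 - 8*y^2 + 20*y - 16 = (y - 2)*(y^2 - 6*y + 8) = (y - 4)*(y - 2)*(y - 2)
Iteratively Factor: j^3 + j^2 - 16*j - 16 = (j + 4)*(j^2 - 3*j - 4) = (j + 1)*(j + 4)*(j - 4)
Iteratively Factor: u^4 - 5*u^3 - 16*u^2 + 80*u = (u - 5)*(u^3 - 16*u) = u*(u - 5)*(u^2 - 16) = u*(u - 5)*(u - 4)*(u + 4)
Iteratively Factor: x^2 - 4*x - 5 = (x - 5)*(x + 1)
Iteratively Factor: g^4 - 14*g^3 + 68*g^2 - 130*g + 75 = (g - 5)*(g^3 - 9*g^2 + 23*g - 15) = (g - 5)*(g - 3)*(g^2 - 6*g + 5) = (g - 5)^2*(g - 3)*(g - 1)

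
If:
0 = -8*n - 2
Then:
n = -1/4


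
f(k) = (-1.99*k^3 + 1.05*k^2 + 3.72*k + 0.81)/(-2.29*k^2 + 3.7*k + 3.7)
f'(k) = (4.58*k - 3.7)*(-1.99*k^3 + 1.05*k^2 + 3.72*k + 0.81)/(-2.29*k^2 + 3.7*k + 3.7)^2 + (-5.97*k^2 + 2.1*k + 3.72)/(-2.29*k^2 + 3.7*k + 3.7)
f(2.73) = 6.64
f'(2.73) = -7.18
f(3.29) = 5.21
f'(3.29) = -0.59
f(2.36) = 33.25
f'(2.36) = -656.99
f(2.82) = 6.13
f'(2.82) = -4.57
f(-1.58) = -0.69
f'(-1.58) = 0.89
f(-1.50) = -0.62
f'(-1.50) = 0.91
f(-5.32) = -3.84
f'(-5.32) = 0.85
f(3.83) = 5.17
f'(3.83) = 0.27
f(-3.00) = -1.89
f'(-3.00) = 0.84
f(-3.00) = -1.89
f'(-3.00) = 0.84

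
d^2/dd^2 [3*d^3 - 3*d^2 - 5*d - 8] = 18*d - 6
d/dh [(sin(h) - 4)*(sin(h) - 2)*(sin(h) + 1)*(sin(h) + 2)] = (4*sin(h)^3 - 9*sin(h)^2 - 16*sin(h) + 12)*cos(h)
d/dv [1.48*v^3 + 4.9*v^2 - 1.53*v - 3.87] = 4.44*v^2 + 9.8*v - 1.53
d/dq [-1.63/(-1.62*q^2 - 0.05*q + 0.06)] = (-5.2812*q - 0.0815)/(1.62*q^2 + 0.05*q - 0.06)^2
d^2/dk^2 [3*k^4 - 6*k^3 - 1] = 36*k*(k - 1)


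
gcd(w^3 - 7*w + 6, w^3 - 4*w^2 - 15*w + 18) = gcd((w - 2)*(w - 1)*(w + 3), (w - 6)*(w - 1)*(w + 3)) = w^2 + 2*w - 3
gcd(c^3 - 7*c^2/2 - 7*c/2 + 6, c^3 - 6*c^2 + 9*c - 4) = c^2 - 5*c + 4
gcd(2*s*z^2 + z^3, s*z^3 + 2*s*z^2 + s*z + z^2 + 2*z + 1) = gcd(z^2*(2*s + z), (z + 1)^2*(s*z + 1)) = 1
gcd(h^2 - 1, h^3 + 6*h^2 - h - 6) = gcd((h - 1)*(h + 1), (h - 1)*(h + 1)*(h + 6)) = h^2 - 1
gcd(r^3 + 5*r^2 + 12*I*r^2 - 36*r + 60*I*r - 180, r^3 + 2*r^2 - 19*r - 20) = r + 5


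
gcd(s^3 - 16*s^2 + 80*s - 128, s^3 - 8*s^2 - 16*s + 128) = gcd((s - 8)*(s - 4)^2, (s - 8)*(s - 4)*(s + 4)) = s^2 - 12*s + 32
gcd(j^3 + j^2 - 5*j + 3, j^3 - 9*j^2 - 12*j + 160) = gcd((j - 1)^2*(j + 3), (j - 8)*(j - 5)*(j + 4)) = 1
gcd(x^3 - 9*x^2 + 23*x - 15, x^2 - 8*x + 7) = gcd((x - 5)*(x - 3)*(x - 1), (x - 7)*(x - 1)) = x - 1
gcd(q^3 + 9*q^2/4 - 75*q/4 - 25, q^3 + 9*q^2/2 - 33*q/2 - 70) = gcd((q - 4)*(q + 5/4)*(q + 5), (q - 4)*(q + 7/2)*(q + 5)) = q^2 + q - 20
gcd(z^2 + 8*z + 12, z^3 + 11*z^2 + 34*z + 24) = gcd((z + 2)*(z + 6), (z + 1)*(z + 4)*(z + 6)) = z + 6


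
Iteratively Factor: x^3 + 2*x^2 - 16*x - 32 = (x + 2)*(x^2 - 16) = (x - 4)*(x + 2)*(x + 4)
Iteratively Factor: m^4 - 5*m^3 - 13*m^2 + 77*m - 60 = (m + 4)*(m^3 - 9*m^2 + 23*m - 15) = (m - 5)*(m + 4)*(m^2 - 4*m + 3) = (m - 5)*(m - 1)*(m + 4)*(m - 3)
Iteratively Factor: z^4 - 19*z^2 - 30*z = (z)*(z^3 - 19*z - 30) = z*(z - 5)*(z^2 + 5*z + 6) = z*(z - 5)*(z + 2)*(z + 3)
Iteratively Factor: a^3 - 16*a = (a - 4)*(a^2 + 4*a) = (a - 4)*(a + 4)*(a)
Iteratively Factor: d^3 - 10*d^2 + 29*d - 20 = (d - 4)*(d^2 - 6*d + 5) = (d - 4)*(d - 1)*(d - 5)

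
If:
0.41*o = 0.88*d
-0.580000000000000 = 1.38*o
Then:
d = -0.20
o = -0.42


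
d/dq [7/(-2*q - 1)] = 14/(2*q + 1)^2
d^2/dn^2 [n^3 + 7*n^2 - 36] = 6*n + 14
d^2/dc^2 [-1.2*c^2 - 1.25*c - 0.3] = -2.40000000000000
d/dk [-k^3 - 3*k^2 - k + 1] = -3*k^2 - 6*k - 1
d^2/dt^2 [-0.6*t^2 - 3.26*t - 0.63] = -1.20000000000000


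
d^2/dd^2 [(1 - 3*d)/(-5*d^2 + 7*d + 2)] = 2*((26 - 45*d)*(-5*d^2 + 7*d + 2) - (3*d - 1)*(10*d - 7)^2)/(-5*d^2 + 7*d + 2)^3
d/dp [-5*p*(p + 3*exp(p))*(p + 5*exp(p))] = -40*p^2*exp(p) - 15*p^2 - 150*p*exp(2*p) - 80*p*exp(p) - 75*exp(2*p)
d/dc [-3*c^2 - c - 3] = -6*c - 1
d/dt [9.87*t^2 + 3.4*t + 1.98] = 19.74*t + 3.4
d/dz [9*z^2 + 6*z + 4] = 18*z + 6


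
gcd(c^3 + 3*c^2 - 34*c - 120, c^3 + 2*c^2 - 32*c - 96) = c^2 - 2*c - 24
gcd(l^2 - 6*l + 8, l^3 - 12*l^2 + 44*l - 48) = l^2 - 6*l + 8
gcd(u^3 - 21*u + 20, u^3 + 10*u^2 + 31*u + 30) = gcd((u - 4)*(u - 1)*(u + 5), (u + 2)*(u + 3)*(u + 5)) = u + 5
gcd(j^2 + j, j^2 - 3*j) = j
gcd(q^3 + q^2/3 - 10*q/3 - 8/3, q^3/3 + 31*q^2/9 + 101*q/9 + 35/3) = 1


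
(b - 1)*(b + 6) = b^2 + 5*b - 6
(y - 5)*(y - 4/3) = y^2 - 19*y/3 + 20/3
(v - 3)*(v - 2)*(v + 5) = v^3 - 19*v + 30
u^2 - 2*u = u*(u - 2)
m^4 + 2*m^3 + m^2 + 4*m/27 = m*(m + 1/3)^2*(m + 4/3)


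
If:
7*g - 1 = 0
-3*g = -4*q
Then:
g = 1/7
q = 3/28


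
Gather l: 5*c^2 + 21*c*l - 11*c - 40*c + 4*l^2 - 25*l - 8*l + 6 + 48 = 5*c^2 - 51*c + 4*l^2 + l*(21*c - 33) + 54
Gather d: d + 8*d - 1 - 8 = 9*d - 9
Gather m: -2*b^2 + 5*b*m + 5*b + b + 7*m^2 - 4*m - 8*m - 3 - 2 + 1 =-2*b^2 + 6*b + 7*m^2 + m*(5*b - 12) - 4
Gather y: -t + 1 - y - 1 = -t - y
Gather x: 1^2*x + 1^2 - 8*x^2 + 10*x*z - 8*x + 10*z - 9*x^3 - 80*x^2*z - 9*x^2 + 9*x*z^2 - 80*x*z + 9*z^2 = -9*x^3 + x^2*(-80*z - 17) + x*(9*z^2 - 70*z - 7) + 9*z^2 + 10*z + 1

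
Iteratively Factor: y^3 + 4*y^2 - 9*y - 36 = (y - 3)*(y^2 + 7*y + 12) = (y - 3)*(y + 3)*(y + 4)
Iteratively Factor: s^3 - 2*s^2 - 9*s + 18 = (s - 3)*(s^2 + s - 6) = (s - 3)*(s + 3)*(s - 2)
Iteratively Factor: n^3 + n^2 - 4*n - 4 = (n + 2)*(n^2 - n - 2) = (n + 1)*(n + 2)*(n - 2)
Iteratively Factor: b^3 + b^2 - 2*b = (b - 1)*(b^2 + 2*b) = (b - 1)*(b + 2)*(b)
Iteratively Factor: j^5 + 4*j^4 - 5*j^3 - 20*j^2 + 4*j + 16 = (j + 2)*(j^4 + 2*j^3 - 9*j^2 - 2*j + 8) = (j - 2)*(j + 2)*(j^3 + 4*j^2 - j - 4) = (j - 2)*(j + 1)*(j + 2)*(j^2 + 3*j - 4) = (j - 2)*(j + 1)*(j + 2)*(j + 4)*(j - 1)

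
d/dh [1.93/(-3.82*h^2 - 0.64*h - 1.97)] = (14.7452*h + 1.2352)/(3.82*h^2 + 0.64*h + 1.97)^2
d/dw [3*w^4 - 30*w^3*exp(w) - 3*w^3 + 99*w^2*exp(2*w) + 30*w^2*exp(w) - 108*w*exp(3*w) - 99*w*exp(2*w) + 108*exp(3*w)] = -30*w^3*exp(w) + 12*w^3 + 198*w^2*exp(2*w) - 60*w^2*exp(w) - 9*w^2 - 324*w*exp(3*w) + 60*w*exp(w) + 216*exp(3*w) - 99*exp(2*w)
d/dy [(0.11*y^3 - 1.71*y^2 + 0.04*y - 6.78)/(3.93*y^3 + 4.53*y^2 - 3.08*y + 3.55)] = (7.2186*y^4 - 0.991999999999999*y^3 + 86.1933*y^2 + 49.2858*y - 20.7404)/(15.4449*y^6 + 35.6058*y^5 - 3.6879*y^4 - 0.00180000000000291*y^3 + 41.6494*y^2 - 21.868*y + 12.6025)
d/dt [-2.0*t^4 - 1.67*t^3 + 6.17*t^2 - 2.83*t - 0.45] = -8.0*t^3 - 5.01*t^2 + 12.34*t - 2.83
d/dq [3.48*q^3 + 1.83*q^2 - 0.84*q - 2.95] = 10.44*q^2 + 3.66*q - 0.84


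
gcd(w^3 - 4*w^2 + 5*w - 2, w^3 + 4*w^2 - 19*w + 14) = w^2 - 3*w + 2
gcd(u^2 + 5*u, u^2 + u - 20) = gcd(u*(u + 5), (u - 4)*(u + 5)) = u + 5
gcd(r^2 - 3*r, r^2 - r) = r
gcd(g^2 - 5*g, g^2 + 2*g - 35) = g - 5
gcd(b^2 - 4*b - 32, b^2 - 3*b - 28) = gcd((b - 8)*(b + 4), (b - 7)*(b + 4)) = b + 4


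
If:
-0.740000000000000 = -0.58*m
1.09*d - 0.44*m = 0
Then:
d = 0.52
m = 1.28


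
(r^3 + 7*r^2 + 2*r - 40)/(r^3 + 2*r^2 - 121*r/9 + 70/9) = 9*(r^2 + 2*r - 8)/(9*r^2 - 27*r + 14)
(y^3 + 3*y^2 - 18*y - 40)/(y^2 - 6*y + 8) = (y^2 + 7*y + 10)/(y - 2)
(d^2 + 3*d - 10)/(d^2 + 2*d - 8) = (d + 5)/(d + 4)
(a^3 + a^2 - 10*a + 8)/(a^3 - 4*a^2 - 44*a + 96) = (a^2 + 3*a - 4)/(a^2 - 2*a - 48)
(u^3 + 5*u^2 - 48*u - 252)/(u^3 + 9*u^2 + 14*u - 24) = (u^2 - u - 42)/(u^2 + 3*u - 4)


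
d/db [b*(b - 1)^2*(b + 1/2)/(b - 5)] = (6*b^4 - 46*b^3 + 45*b^2 - 5)/(2*(b^2 - 10*b + 25))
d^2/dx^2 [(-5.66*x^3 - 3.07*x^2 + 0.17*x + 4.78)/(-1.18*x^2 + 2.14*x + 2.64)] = (-7.105427357601e-15*x^5 + 4.26325641456066e-14*x^4 + 102.136448*x^3 + 209.308368*x^2 + 305.932848*x - 28.84808)/(1.643032*x^6 - 8.939208*x^5 + 5.183976*x^4 + 30.198824*x^3 - 11.598048*x^2 - 44.744832*x - 18.399744)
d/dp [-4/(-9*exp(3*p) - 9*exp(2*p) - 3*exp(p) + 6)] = (-12*exp(2*p) - 8*exp(p) - 4/3)*exp(p)/(3*exp(3*p) + 3*exp(2*p) + exp(p) - 2)^2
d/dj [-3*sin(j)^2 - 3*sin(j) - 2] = -3*sin(2*j) - 3*cos(j)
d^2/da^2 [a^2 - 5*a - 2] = 2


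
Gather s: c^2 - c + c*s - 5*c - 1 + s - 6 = c^2 - 6*c + s*(c + 1) - 7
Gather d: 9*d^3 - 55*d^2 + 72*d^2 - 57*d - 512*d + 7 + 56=9*d^3 + 17*d^2 - 569*d + 63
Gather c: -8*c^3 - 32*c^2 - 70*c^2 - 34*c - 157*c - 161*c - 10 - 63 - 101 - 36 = -8*c^3 - 102*c^2 - 352*c - 210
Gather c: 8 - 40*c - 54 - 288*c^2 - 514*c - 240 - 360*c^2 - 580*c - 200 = -648*c^2 - 1134*c - 486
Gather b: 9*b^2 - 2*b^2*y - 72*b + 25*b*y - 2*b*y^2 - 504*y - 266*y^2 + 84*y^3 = b^2*(9 - 2*y) + b*(-2*y^2 + 25*y - 72) + 84*y^3 - 266*y^2 - 504*y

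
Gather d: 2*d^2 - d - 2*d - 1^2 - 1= 2*d^2 - 3*d - 2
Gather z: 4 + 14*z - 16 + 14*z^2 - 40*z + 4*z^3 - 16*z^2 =4*z^3 - 2*z^2 - 26*z - 12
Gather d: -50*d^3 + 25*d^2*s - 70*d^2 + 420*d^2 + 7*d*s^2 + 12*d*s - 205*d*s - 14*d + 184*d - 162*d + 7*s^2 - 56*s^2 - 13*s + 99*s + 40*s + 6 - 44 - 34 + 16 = -50*d^3 + d^2*(25*s + 350) + d*(7*s^2 - 193*s + 8) - 49*s^2 + 126*s - 56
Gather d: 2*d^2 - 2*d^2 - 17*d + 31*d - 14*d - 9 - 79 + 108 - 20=0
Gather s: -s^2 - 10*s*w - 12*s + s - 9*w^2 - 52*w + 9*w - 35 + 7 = -s^2 + s*(-10*w - 11) - 9*w^2 - 43*w - 28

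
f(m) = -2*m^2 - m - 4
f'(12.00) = -49.00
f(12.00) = -304.00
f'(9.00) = -37.00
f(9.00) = -175.00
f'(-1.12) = 3.48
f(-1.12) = -5.39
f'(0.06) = -1.24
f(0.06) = -4.07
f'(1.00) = -5.00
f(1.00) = -7.00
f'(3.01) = -13.04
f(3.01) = -25.13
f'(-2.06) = 7.24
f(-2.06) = -10.43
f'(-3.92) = 14.68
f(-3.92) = -30.81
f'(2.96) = -12.84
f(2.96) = -24.48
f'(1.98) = -8.92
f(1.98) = -13.82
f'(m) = -4*m - 1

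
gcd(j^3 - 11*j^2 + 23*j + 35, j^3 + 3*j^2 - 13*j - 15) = j + 1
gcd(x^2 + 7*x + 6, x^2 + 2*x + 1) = x + 1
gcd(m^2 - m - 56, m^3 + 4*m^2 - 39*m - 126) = m + 7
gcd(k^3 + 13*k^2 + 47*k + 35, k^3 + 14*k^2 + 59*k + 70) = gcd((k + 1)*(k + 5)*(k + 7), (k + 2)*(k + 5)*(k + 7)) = k^2 + 12*k + 35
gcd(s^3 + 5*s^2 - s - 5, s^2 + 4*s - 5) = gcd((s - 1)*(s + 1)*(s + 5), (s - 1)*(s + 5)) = s^2 + 4*s - 5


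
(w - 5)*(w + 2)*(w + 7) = w^3 + 4*w^2 - 31*w - 70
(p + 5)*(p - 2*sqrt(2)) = p^2 - 2*sqrt(2)*p + 5*p - 10*sqrt(2)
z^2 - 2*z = z*(z - 2)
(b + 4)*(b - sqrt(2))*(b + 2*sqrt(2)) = b^3 + sqrt(2)*b^2 + 4*b^2 - 4*b + 4*sqrt(2)*b - 16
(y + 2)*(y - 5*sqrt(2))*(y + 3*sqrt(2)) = y^3 - 2*sqrt(2)*y^2 + 2*y^2 - 30*y - 4*sqrt(2)*y - 60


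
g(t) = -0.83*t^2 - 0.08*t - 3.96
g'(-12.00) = 19.84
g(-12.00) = -122.52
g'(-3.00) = 4.90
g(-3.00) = -11.19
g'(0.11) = -0.26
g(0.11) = -3.98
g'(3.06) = -5.16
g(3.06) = -11.98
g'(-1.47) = 2.36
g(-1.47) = -5.64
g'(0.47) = -0.86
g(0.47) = -4.18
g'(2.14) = -3.63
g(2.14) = -7.93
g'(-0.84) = 1.31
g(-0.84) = -4.48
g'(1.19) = -2.06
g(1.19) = -5.23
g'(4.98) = -8.35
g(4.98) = -24.94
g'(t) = -1.66*t - 0.08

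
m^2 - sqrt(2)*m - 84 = (m - 7*sqrt(2))*(m + 6*sqrt(2))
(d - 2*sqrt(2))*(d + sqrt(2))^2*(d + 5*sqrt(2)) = d^4 + 5*sqrt(2)*d^3 - 6*d^2 - 34*sqrt(2)*d - 40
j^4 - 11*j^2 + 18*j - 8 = (j - 2)*(j - 1)^2*(j + 4)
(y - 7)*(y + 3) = y^2 - 4*y - 21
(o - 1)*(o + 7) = o^2 + 6*o - 7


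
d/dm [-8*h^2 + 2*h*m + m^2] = 2*h + 2*m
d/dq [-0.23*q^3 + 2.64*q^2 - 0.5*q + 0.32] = -0.69*q^2 + 5.28*q - 0.5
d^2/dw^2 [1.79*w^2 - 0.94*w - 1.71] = 3.58000000000000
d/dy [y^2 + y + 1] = 2*y + 1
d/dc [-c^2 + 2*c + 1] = 2 - 2*c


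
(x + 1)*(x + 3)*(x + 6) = x^3 + 10*x^2 + 27*x + 18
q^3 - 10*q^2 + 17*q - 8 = (q - 8)*(q - 1)^2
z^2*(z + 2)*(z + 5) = z^4 + 7*z^3 + 10*z^2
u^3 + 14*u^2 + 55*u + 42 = (u + 1)*(u + 6)*(u + 7)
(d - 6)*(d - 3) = d^2 - 9*d + 18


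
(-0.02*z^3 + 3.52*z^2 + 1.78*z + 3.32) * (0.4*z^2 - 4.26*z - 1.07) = -0.008*z^5 + 1.4932*z^4 - 14.2618*z^3 - 10.0212*z^2 - 16.0478*z - 3.5524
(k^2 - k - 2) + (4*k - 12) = k^2 + 3*k - 14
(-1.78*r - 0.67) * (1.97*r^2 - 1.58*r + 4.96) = -3.5066*r^3 + 1.4925*r^2 - 7.7702*r - 3.3232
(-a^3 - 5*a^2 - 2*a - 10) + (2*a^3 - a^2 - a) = a^3 - 6*a^2 - 3*a - 10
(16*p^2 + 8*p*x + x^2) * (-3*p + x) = -48*p^3 - 8*p^2*x + 5*p*x^2 + x^3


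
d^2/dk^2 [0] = 0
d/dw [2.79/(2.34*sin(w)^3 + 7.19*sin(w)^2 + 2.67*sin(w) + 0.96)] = (-40.1202*sin(w) + 9.7929*cos(2*w) - 17.2422)*cos(w)/(2.34*sin(w)^3 + 7.19*sin(w)^2 + 2.67*sin(w) + 0.96)^2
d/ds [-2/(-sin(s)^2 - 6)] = -8*sin(2*s)/(cos(2*s) - 13)^2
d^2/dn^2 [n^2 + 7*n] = 2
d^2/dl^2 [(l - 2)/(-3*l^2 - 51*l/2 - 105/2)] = 4*((2 - l)*(4*l + 17)^2 + (6*l + 13)*(2*l^2 + 17*l + 35))/(3*(2*l^2 + 17*l + 35)^3)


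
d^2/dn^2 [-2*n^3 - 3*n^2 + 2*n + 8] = -12*n - 6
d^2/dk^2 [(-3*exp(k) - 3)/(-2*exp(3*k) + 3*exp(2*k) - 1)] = (48*exp(4*k) + 150*exp(3*k) + 81*exp(2*k) + 42*exp(k) + 3)*exp(k)/(8*exp(7*k) - 20*exp(6*k) + 6*exp(5*k) + 17*exp(4*k) - 8*exp(3*k) - 6*exp(2*k) + 2*exp(k) + 1)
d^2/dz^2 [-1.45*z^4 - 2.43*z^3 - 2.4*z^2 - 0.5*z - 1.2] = -17.4*z^2 - 14.58*z - 4.8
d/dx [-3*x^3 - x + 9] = -9*x^2 - 1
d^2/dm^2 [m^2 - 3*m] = 2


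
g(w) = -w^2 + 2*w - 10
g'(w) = 2 - 2*w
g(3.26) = -14.11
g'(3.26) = -4.52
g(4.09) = -18.55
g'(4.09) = -6.18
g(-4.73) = -41.83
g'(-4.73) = 11.46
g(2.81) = -12.28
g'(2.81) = -3.62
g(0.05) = -9.90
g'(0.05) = 1.90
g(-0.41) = -10.99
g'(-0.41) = 2.82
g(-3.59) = -30.07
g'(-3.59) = 9.18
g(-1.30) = -14.29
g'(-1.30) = 4.60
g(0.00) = -10.00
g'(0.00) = 2.00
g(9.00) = -73.00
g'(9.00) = -16.00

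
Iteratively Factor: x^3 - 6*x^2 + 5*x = (x - 1)*(x^2 - 5*x) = x*(x - 1)*(x - 5)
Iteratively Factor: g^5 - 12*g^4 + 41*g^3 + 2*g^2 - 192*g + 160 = (g - 1)*(g^4 - 11*g^3 + 30*g^2 + 32*g - 160) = (g - 5)*(g - 1)*(g^3 - 6*g^2 + 32) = (g - 5)*(g - 4)*(g - 1)*(g^2 - 2*g - 8) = (g - 5)*(g - 4)^2*(g - 1)*(g + 2)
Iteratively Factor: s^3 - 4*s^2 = (s)*(s^2 - 4*s) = s^2*(s - 4)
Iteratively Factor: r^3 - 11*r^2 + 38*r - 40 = (r - 4)*(r^2 - 7*r + 10) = (r - 5)*(r - 4)*(r - 2)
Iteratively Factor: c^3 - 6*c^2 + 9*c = (c)*(c^2 - 6*c + 9) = c*(c - 3)*(c - 3)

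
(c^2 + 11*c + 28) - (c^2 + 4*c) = 7*c + 28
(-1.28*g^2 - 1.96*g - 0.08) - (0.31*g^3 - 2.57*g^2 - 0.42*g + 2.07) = -0.31*g^3 + 1.29*g^2 - 1.54*g - 2.15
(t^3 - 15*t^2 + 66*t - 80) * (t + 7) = t^4 - 8*t^3 - 39*t^2 + 382*t - 560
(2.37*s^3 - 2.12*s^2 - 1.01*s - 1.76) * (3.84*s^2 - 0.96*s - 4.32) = 9.1008*s^5 - 10.416*s^4 - 12.0816*s^3 + 3.3696*s^2 + 6.0528*s + 7.6032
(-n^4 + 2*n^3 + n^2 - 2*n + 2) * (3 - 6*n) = 6*n^5 - 15*n^4 + 15*n^2 - 18*n + 6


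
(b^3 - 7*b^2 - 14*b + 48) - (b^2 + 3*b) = b^3 - 8*b^2 - 17*b + 48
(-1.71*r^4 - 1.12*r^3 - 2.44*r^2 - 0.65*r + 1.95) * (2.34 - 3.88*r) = 6.6348*r^5 + 0.344200000000001*r^4 + 6.8464*r^3 - 3.1876*r^2 - 9.087*r + 4.563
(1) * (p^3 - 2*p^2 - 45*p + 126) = p^3 - 2*p^2 - 45*p + 126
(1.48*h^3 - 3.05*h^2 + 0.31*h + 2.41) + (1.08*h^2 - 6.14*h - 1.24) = 1.48*h^3 - 1.97*h^2 - 5.83*h + 1.17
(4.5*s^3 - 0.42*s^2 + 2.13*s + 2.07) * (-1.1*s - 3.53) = -4.95*s^4 - 15.423*s^3 - 0.8604*s^2 - 9.7959*s - 7.3071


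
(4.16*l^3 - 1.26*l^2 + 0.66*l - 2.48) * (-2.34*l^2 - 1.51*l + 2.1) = -9.7344*l^5 - 3.3332*l^4 + 9.0942*l^3 + 2.1606*l^2 + 5.1308*l - 5.208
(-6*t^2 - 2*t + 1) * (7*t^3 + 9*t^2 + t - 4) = -42*t^5 - 68*t^4 - 17*t^3 + 31*t^2 + 9*t - 4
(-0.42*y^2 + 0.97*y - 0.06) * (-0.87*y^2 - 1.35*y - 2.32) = 0.3654*y^4 - 0.2769*y^3 - 0.2829*y^2 - 2.1694*y + 0.1392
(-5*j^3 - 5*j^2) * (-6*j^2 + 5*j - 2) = 30*j^5 + 5*j^4 - 15*j^3 + 10*j^2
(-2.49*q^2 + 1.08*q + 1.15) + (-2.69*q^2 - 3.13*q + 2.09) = -5.18*q^2 - 2.05*q + 3.24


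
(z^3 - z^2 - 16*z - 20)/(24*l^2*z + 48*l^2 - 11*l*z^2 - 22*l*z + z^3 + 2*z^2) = (z^2 - 3*z - 10)/(24*l^2 - 11*l*z + z^2)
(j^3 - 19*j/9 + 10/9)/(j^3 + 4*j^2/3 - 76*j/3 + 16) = (3*j^2 + 2*j - 5)/(3*(j^2 + 2*j - 24))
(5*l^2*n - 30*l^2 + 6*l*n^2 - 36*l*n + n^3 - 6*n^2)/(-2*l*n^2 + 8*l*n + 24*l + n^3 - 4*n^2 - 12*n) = (-5*l^2 - 6*l*n - n^2)/(2*l*n + 4*l - n^2 - 2*n)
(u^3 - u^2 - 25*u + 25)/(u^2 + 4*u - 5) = u - 5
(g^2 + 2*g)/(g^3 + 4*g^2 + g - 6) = g/(g^2 + 2*g - 3)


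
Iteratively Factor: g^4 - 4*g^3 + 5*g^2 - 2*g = (g)*(g^3 - 4*g^2 + 5*g - 2) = g*(g - 2)*(g^2 - 2*g + 1) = g*(g - 2)*(g - 1)*(g - 1)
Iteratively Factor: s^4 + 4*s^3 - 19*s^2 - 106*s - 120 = (s + 3)*(s^3 + s^2 - 22*s - 40) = (s + 3)*(s + 4)*(s^2 - 3*s - 10) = (s - 5)*(s + 3)*(s + 4)*(s + 2)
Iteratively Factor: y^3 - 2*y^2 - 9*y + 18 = (y - 2)*(y^2 - 9) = (y - 2)*(y + 3)*(y - 3)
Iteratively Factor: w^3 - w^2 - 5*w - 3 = (w + 1)*(w^2 - 2*w - 3) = (w + 1)^2*(w - 3)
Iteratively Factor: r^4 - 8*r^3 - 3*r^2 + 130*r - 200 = (r - 5)*(r^3 - 3*r^2 - 18*r + 40) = (r - 5)*(r - 2)*(r^2 - r - 20) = (r - 5)*(r - 2)*(r + 4)*(r - 5)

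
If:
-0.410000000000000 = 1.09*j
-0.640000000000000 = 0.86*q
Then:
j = -0.38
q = -0.74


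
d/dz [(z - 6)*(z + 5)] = 2*z - 1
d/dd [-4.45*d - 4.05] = -4.45000000000000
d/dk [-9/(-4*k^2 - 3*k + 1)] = 9*(-8*k - 3)/(4*k^2 + 3*k - 1)^2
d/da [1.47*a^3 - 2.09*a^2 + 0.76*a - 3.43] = 4.41*a^2 - 4.18*a + 0.76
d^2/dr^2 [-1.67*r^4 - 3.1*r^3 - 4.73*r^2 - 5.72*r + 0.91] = -20.04*r^2 - 18.6*r - 9.46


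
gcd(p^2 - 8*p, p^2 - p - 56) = p - 8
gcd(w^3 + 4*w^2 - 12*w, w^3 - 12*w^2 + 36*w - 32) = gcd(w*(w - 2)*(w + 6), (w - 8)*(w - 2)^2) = w - 2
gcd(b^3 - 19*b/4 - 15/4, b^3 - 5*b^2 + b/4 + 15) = b^2 - b - 15/4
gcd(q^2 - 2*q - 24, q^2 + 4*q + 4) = 1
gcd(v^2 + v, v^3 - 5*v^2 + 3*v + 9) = v + 1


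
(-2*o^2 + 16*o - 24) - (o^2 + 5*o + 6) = -3*o^2 + 11*o - 30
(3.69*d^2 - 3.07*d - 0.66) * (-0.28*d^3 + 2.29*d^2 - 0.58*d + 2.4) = -1.0332*d^5 + 9.3097*d^4 - 8.9857*d^3 + 9.1252*d^2 - 6.9852*d - 1.584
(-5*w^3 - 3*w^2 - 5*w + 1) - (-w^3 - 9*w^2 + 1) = -4*w^3 + 6*w^2 - 5*w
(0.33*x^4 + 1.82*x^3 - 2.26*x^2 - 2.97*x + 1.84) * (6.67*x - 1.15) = 2.2011*x^5 + 11.7599*x^4 - 17.1672*x^3 - 17.2109*x^2 + 15.6883*x - 2.116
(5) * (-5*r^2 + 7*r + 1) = -25*r^2 + 35*r + 5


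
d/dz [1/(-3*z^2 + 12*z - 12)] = 2*(z - 2)/(3*(z^2 - 4*z + 4)^2)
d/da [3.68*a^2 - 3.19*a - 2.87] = 7.36*a - 3.19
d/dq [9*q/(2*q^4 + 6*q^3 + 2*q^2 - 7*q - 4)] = 18*(-3*q^4 - 6*q^3 - q^2 - 2)/(4*q^8 + 24*q^7 + 44*q^6 - 4*q^5 - 96*q^4 - 76*q^3 + 33*q^2 + 56*q + 16)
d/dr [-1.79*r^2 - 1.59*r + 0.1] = -3.58*r - 1.59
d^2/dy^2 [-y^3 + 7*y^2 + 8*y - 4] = 14 - 6*y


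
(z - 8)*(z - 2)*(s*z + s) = s*z^3 - 9*s*z^2 + 6*s*z + 16*s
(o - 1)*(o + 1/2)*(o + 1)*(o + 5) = o^4 + 11*o^3/2 + 3*o^2/2 - 11*o/2 - 5/2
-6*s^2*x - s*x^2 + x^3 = x*(-3*s + x)*(2*s + x)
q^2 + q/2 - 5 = (q - 2)*(q + 5/2)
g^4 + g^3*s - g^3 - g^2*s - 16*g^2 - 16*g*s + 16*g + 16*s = (g - 4)*(g - 1)*(g + 4)*(g + s)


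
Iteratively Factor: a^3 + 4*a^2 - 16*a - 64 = (a + 4)*(a^2 - 16) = (a - 4)*(a + 4)*(a + 4)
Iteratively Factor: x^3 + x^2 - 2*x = (x - 1)*(x^2 + 2*x) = (x - 1)*(x + 2)*(x)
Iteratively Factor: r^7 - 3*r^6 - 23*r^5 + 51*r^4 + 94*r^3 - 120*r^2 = (r)*(r^6 - 3*r^5 - 23*r^4 + 51*r^3 + 94*r^2 - 120*r) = r^2*(r^5 - 3*r^4 - 23*r^3 + 51*r^2 + 94*r - 120) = r^2*(r - 1)*(r^4 - 2*r^3 - 25*r^2 + 26*r + 120) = r^2*(r - 3)*(r - 1)*(r^3 + r^2 - 22*r - 40) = r^2*(r - 3)*(r - 1)*(r + 4)*(r^2 - 3*r - 10) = r^2*(r - 3)*(r - 1)*(r + 2)*(r + 4)*(r - 5)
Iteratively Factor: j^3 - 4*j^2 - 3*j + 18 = (j - 3)*(j^2 - j - 6) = (j - 3)*(j + 2)*(j - 3)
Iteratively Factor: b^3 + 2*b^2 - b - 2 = (b - 1)*(b^2 + 3*b + 2) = (b - 1)*(b + 2)*(b + 1)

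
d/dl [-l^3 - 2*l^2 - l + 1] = -3*l^2 - 4*l - 1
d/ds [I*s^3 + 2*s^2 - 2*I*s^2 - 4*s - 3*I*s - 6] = 3*I*s^2 + 4*s*(1 - I) - 4 - 3*I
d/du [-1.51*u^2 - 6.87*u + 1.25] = -3.02*u - 6.87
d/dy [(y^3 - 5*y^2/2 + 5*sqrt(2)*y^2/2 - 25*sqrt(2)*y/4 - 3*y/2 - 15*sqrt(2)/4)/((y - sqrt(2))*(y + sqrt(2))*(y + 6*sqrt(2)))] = (10*y^4 + 14*sqrt(2)*y^4 - 4*y^3 + 50*sqrt(2)*y^3 - 83*sqrt(2)*y^2 + 320*y^2 - 120*y + 240*sqrt(2)*y + 42*sqrt(2) + 600)/(4*(y^6 + 12*sqrt(2)*y^5 + 68*y^4 - 48*sqrt(2)*y^3 - 284*y^2 + 48*sqrt(2)*y + 288))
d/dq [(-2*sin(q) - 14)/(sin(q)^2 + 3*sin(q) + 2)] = 2*(sin(q)^2 + 14*sin(q) + 19)*cos(q)/(sin(q)^2 + 3*sin(q) + 2)^2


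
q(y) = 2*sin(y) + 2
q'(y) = 2*cos(y)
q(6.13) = 1.69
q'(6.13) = 1.98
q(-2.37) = 0.61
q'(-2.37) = -1.43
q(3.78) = 0.81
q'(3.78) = -1.61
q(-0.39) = 1.24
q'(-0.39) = 1.85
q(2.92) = 2.44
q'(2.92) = -1.95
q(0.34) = 2.67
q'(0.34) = 1.89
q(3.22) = 1.84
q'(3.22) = -1.99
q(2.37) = 3.39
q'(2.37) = -1.43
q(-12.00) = 3.07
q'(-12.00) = 1.69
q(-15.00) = 0.70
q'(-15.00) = -1.52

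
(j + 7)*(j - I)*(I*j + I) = I*j^3 + j^2 + 8*I*j^2 + 8*j + 7*I*j + 7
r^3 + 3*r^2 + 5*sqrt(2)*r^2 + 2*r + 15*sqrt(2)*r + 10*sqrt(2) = (r + 1)*(r + 2)*(r + 5*sqrt(2))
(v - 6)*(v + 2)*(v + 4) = v^3 - 28*v - 48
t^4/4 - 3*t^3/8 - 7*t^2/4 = t^2*(t/4 + 1/2)*(t - 7/2)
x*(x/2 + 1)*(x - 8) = x^3/2 - 3*x^2 - 8*x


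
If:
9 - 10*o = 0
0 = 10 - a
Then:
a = 10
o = 9/10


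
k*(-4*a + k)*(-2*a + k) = 8*a^2*k - 6*a*k^2 + k^3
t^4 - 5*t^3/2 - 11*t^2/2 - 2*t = t*(t - 4)*(t + 1/2)*(t + 1)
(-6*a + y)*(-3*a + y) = 18*a^2 - 9*a*y + y^2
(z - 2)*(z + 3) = z^2 + z - 6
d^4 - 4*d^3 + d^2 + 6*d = d*(d - 3)*(d - 2)*(d + 1)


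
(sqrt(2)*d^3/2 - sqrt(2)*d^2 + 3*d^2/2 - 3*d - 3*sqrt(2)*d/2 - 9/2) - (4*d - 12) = sqrt(2)*d^3/2 - sqrt(2)*d^2 + 3*d^2/2 - 7*d - 3*sqrt(2)*d/2 + 15/2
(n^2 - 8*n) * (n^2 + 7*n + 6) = n^4 - n^3 - 50*n^2 - 48*n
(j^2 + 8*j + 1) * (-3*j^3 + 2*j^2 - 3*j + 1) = -3*j^5 - 22*j^4 + 10*j^3 - 21*j^2 + 5*j + 1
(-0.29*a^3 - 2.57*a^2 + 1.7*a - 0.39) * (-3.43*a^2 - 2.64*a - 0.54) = 0.9947*a^5 + 9.5807*a^4 + 1.1104*a^3 - 1.7625*a^2 + 0.1116*a + 0.2106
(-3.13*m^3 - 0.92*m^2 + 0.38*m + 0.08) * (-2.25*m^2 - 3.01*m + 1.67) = 7.0425*m^5 + 11.4913*m^4 - 3.3129*m^3 - 2.8602*m^2 + 0.3938*m + 0.1336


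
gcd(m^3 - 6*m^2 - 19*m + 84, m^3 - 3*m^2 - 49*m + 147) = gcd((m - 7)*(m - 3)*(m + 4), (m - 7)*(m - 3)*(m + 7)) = m^2 - 10*m + 21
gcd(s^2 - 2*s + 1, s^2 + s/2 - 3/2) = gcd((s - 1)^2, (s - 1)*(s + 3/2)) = s - 1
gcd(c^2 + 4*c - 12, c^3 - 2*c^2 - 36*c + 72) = c^2 + 4*c - 12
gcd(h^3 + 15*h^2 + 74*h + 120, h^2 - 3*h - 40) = h + 5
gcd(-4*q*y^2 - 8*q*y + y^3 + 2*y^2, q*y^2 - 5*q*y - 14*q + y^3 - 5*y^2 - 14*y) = y + 2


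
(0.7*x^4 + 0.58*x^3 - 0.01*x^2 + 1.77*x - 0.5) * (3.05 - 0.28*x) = -0.196*x^5 + 1.9726*x^4 + 1.7718*x^3 - 0.5261*x^2 + 5.5385*x - 1.525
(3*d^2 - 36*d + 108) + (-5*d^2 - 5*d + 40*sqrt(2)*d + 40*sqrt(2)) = -2*d^2 - 41*d + 40*sqrt(2)*d + 40*sqrt(2) + 108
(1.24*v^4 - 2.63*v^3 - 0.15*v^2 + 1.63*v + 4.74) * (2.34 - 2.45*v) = -3.038*v^5 + 9.3451*v^4 - 5.7867*v^3 - 4.3445*v^2 - 7.7988*v + 11.0916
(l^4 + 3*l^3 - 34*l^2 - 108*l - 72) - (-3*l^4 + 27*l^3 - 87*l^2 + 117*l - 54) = 4*l^4 - 24*l^3 + 53*l^2 - 225*l - 18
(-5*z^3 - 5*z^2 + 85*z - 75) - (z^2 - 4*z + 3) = -5*z^3 - 6*z^2 + 89*z - 78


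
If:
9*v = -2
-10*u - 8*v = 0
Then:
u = 8/45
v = -2/9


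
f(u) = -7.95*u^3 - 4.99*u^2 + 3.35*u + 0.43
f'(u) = -23.85*u^2 - 9.98*u + 3.35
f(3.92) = -541.99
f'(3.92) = -402.26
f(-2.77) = 121.83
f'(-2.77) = -152.00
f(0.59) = -0.96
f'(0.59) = -10.84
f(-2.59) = 96.40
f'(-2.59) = -130.79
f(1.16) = -14.81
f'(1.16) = -40.32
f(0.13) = 0.76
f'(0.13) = 1.65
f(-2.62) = 100.38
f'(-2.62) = -134.22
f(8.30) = -4861.23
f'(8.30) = -1722.51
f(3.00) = -249.08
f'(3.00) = -241.24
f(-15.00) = 25658.68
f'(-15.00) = -5213.20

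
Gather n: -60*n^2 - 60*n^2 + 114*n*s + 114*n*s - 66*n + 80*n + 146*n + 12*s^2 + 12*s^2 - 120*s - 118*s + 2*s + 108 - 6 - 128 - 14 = -120*n^2 + n*(228*s + 160) + 24*s^2 - 236*s - 40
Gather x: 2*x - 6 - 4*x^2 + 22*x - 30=-4*x^2 + 24*x - 36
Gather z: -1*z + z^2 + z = z^2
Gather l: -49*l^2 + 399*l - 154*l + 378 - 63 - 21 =-49*l^2 + 245*l + 294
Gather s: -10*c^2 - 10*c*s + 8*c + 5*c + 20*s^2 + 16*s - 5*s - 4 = -10*c^2 + 13*c + 20*s^2 + s*(11 - 10*c) - 4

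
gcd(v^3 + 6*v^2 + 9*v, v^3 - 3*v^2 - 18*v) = v^2 + 3*v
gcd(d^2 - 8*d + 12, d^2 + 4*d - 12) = d - 2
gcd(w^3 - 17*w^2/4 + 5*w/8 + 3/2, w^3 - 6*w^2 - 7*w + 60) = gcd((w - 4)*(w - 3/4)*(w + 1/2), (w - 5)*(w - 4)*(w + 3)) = w - 4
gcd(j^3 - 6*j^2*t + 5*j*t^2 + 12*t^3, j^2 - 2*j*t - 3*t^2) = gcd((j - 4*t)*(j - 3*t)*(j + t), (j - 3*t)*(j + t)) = -j^2 + 2*j*t + 3*t^2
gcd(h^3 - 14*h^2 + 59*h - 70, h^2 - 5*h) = h - 5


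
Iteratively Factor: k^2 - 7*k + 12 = (k - 3)*(k - 4)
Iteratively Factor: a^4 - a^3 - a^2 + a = (a - 1)*(a^3 - a) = (a - 1)*(a + 1)*(a^2 - a) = (a - 1)^2*(a + 1)*(a)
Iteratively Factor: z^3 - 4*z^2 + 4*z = (z - 2)*(z^2 - 2*z) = (z - 2)^2*(z)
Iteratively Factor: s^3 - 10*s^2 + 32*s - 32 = (s - 4)*(s^2 - 6*s + 8) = (s - 4)^2*(s - 2)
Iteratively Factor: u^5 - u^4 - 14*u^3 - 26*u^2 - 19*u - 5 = (u + 1)*(u^4 - 2*u^3 - 12*u^2 - 14*u - 5) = (u + 1)^2*(u^3 - 3*u^2 - 9*u - 5) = (u - 5)*(u + 1)^2*(u^2 + 2*u + 1) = (u - 5)*(u + 1)^3*(u + 1)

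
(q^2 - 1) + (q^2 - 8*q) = 2*q^2 - 8*q - 1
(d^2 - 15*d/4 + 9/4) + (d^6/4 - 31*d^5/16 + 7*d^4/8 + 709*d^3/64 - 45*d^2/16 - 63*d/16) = d^6/4 - 31*d^5/16 + 7*d^4/8 + 709*d^3/64 - 29*d^2/16 - 123*d/16 + 9/4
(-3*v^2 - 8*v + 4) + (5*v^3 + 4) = 5*v^3 - 3*v^2 - 8*v + 8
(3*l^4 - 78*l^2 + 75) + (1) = 3*l^4 - 78*l^2 + 76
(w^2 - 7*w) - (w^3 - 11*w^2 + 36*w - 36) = -w^3 + 12*w^2 - 43*w + 36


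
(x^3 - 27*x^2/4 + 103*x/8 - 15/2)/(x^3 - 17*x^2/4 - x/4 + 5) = (x - 3/2)/(x + 1)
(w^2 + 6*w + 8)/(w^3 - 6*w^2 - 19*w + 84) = (w + 2)/(w^2 - 10*w + 21)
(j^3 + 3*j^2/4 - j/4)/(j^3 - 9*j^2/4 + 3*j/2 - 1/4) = j*(j + 1)/(j^2 - 2*j + 1)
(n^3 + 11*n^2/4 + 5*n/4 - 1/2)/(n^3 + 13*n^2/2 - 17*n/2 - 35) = (4*n^2 + 3*n - 1)/(2*(2*n^2 + 9*n - 35))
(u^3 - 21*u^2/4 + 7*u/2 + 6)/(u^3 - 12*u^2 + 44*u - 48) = (u + 3/4)/(u - 6)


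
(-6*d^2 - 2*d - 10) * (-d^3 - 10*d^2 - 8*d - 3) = 6*d^5 + 62*d^4 + 78*d^3 + 134*d^2 + 86*d + 30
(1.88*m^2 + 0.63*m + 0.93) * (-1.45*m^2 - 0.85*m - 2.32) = -2.726*m^4 - 2.5115*m^3 - 6.2456*m^2 - 2.2521*m - 2.1576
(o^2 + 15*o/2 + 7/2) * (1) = o^2 + 15*o/2 + 7/2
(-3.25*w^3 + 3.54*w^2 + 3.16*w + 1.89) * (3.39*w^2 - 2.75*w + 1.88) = -11.0175*w^5 + 20.9381*w^4 - 5.1326*w^3 + 4.3723*w^2 + 0.743300000000001*w + 3.5532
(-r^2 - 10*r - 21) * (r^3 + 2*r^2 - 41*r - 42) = -r^5 - 12*r^4 + 410*r^2 + 1281*r + 882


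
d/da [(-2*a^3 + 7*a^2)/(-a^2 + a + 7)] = a*(-a*(2*a - 7)*(2*a - 1) + 2*(7 - 3*a)*(-a^2 + a + 7))/(-a^2 + a + 7)^2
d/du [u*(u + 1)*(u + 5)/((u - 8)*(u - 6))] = (u^4 - 28*u^3 + 55*u^2 + 576*u + 240)/(u^4 - 28*u^3 + 292*u^2 - 1344*u + 2304)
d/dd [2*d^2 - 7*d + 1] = 4*d - 7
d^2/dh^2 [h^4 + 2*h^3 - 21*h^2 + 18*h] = 12*h^2 + 12*h - 42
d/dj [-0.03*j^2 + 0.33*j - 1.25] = 0.33 - 0.06*j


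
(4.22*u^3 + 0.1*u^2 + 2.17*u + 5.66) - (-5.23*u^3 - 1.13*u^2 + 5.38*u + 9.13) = 9.45*u^3 + 1.23*u^2 - 3.21*u - 3.47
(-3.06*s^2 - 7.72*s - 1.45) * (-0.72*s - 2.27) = 2.2032*s^3 + 12.5046*s^2 + 18.5684*s + 3.2915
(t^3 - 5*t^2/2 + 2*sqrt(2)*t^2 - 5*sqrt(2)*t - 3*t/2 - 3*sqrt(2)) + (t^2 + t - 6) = t^3 - 3*t^2/2 + 2*sqrt(2)*t^2 - 5*sqrt(2)*t - t/2 - 6 - 3*sqrt(2)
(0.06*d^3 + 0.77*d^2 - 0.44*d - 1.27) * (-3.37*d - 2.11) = -0.2022*d^4 - 2.7215*d^3 - 0.1419*d^2 + 5.2083*d + 2.6797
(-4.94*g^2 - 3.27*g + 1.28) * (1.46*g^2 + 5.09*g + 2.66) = -7.2124*g^4 - 29.9188*g^3 - 27.9159*g^2 - 2.183*g + 3.4048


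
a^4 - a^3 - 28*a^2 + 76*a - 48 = (a - 4)*(a - 2)*(a - 1)*(a + 6)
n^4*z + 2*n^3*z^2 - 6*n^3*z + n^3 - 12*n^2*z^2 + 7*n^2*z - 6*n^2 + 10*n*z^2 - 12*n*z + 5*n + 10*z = (n - 5)*(n - 1)*(n + 2*z)*(n*z + 1)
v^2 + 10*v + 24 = (v + 4)*(v + 6)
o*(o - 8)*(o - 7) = o^3 - 15*o^2 + 56*o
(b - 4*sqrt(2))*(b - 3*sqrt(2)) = b^2 - 7*sqrt(2)*b + 24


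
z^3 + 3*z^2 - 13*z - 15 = (z - 3)*(z + 1)*(z + 5)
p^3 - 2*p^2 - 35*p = p*(p - 7)*(p + 5)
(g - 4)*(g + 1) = g^2 - 3*g - 4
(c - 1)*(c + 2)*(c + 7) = c^3 + 8*c^2 + 5*c - 14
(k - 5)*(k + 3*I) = k^2 - 5*k + 3*I*k - 15*I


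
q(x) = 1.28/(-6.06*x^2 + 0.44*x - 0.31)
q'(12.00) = 0.00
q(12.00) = -0.00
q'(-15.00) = -0.00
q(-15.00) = -0.00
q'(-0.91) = -0.45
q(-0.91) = -0.22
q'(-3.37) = -0.01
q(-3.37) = -0.02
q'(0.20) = 11.78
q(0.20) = -2.76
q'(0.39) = 4.88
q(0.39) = -1.21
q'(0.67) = 1.31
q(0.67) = -0.47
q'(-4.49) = -0.00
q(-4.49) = -0.01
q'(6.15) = 0.00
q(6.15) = -0.01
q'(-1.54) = -0.10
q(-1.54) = -0.08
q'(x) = 1.28*(12.12*x - 0.44)/(-6.06*x^2 + 0.44*x - 0.31)^2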